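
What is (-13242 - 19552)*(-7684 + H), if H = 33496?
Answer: -846478728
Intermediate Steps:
(-13242 - 19552)*(-7684 + H) = (-13242 - 19552)*(-7684 + 33496) = -32794*25812 = -846478728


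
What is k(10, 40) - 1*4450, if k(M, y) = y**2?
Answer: -2850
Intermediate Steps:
k(10, 40) - 1*4450 = 40**2 - 1*4450 = 1600 - 4450 = -2850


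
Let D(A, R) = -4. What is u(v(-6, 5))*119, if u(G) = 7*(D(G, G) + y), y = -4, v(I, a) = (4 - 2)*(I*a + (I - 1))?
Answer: -6664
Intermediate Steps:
v(I, a) = -2 + 2*I + 2*I*a (v(I, a) = 2*(I*a + (-1 + I)) = 2*(-1 + I + I*a) = -2 + 2*I + 2*I*a)
u(G) = -56 (u(G) = 7*(-4 - 4) = 7*(-8) = -56)
u(v(-6, 5))*119 = -56*119 = -6664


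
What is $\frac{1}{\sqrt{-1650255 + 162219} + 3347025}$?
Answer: $\frac{101425}{339472055717} - \frac{2 i \sqrt{372009}}{11202577838661} \approx 2.9877 \cdot 10^{-7} - 1.0889 \cdot 10^{-10} i$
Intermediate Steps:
$\frac{1}{\sqrt{-1650255 + 162219} + 3347025} = \frac{1}{\sqrt{-1488036} + 3347025} = \frac{1}{2 i \sqrt{372009} + 3347025} = \frac{1}{3347025 + 2 i \sqrt{372009}}$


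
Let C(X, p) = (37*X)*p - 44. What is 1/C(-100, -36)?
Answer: 1/133156 ≈ 7.5100e-6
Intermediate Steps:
C(X, p) = -44 + 37*X*p (C(X, p) = 37*X*p - 44 = -44 + 37*X*p)
1/C(-100, -36) = 1/(-44 + 37*(-100)*(-36)) = 1/(-44 + 133200) = 1/133156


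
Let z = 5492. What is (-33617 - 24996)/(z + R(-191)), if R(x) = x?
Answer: -58613/5301 ≈ -11.057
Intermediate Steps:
(-33617 - 24996)/(z + R(-191)) = (-33617 - 24996)/(5492 - 191) = -58613/5301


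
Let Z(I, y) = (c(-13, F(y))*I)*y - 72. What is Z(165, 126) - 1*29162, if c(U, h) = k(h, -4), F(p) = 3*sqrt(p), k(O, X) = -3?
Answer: -91604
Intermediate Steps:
c(U, h) = -3
Z(I, y) = -72 - 3*I*y (Z(I, y) = (-3*I)*y - 72 = -3*I*y - 72 = -72 - 3*I*y)
Z(165, 126) - 1*29162 = (-72 - 3*165*126) - 1*29162 = (-72 - 62370) - 29162 = -62442 - 29162 = -91604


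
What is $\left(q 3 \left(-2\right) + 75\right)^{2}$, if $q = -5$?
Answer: $11025$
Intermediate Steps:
$\left(q 3 \left(-2\right) + 75\right)^{2} = \left(\left(-5\right) 3 \left(-2\right) + 75\right)^{2} = \left(\left(-15\right) \left(-2\right) + 75\right)^{2} = \left(30 + 75\right)^{2} = 105^{2} = 11025$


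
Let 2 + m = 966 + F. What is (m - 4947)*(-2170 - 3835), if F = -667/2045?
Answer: 9783228302/409 ≈ 2.3920e+7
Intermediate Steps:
F = -667/2045 (F = -667*1/2045 = -667/2045 ≈ -0.32616)
m = 1970713/2045 (m = -2 + (966 - 667/2045) = -2 + 1974803/2045 = 1970713/2045 ≈ 963.67)
(m - 4947)*(-2170 - 3835) = (1970713/2045 - 4947)*(-2170 - 3835) = -8145902/2045*(-6005) = 9783228302/409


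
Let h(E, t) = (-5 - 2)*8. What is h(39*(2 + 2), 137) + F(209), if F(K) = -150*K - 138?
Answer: -31544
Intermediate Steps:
h(E, t) = -56 (h(E, t) = -7*8 = -56)
F(K) = -138 - 150*K
h(39*(2 + 2), 137) + F(209) = -56 + (-138 - 150*209) = -56 + (-138 - 31350) = -56 - 31488 = -31544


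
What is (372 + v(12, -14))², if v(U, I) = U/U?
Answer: 139129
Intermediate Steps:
v(U, I) = 1
(372 + v(12, -14))² = (372 + 1)² = 373² = 139129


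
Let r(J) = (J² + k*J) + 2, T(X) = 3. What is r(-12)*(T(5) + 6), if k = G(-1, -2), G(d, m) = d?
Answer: 1422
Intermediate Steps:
k = -1
r(J) = 2 + J² - J (r(J) = (J² - J) + 2 = 2 + J² - J)
r(-12)*(T(5) + 6) = (2 + (-12)² - 1*(-12))*(3 + 6) = (2 + 144 + 12)*9 = 158*9 = 1422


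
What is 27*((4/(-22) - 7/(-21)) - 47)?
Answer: -13914/11 ≈ -1264.9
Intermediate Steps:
27*((4/(-22) - 7/(-21)) - 47) = 27*((4*(-1/22) - 7*(-1/21)) - 47) = 27*((-2/11 + ⅓) - 47) = 27*(5/33 - 47) = 27*(-1546/33) = -13914/11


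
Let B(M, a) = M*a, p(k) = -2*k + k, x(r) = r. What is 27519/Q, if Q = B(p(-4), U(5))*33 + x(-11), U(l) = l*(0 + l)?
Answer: 27519/3289 ≈ 8.3670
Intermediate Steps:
U(l) = l**2 (U(l) = l*l = l**2)
p(k) = -k
Q = 3289 (Q = (-1*(-4)*5**2)*33 - 11 = (4*25)*33 - 11 = 100*33 - 11 = 3300 - 11 = 3289)
27519/Q = 27519/3289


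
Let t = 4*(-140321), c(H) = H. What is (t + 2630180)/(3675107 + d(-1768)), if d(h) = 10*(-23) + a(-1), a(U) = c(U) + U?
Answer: 2068896/3674875 ≈ 0.56298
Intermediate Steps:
t = -561284
a(U) = 2*U (a(U) = U + U = 2*U)
d(h) = -232 (d(h) = 10*(-23) + 2*(-1) = -230 - 2 = -232)
(t + 2630180)/(3675107 + d(-1768)) = (-561284 + 2630180)/(3675107 - 232) = 2068896/3674875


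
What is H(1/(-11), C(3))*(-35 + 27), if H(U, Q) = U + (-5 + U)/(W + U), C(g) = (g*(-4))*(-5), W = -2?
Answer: -4744/253 ≈ -18.751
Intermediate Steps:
C(g) = 20*g (C(g) = -4*g*(-5) = 20*g)
H(U, Q) = U + (-5 + U)/(-2 + U)
H(1/(-11), C(3))*(-35 + 27) = ((-5 + (1/(-11))**2 - 1/(-11))/(-2 + 1/(-11)))*(-35 + 27) = ((-5 + (-1/11)**2 - 1*(-1/11))/(-2 - 1/11))*(-8) = ((-5 + 1/121 + 1/11)/(-23/11))*(-8) = -11/23*(-593/121)*(-8) = (593/253)*(-8) = -4744/253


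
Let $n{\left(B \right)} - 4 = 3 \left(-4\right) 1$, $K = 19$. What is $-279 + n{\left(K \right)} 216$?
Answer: $-2007$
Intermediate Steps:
$n{\left(B \right)} = -8$ ($n{\left(B \right)} = 4 + 3 \left(-4\right) 1 = 4 - 12 = -8$)
$-279 + n{\left(K \right)} 216 = -279 - 1728 = -2007$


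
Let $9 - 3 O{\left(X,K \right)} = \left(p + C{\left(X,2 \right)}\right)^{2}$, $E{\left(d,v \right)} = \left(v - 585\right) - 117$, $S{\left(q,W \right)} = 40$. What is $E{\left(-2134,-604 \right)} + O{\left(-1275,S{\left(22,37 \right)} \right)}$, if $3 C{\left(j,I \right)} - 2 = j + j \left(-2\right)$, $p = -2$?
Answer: $- \frac{1650622}{27} \approx -61134.0$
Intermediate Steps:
$C{\left(j,I \right)} = \frac{2}{3} - \frac{j}{3}$ ($C{\left(j,I \right)} = \frac{2}{3} + \frac{j + j \left(-2\right)}{3} = \frac{2}{3} + \frac{j - 2 j}{3} = \frac{2}{3} + \frac{\left(-1\right) j}{3} = \frac{2}{3} - \frac{j}{3}$)
$E{\left(d,v \right)} = -702 + v$ ($E{\left(d,v \right)} = \left(-585 + v\right) - 117 = -702 + v$)
$O{\left(X,K \right)} = 3 - \frac{\left(- \frac{4}{3} - \frac{X}{3}\right)^{2}}{3}$ ($O{\left(X,K \right)} = 3 - \frac{\left(-2 - \left(- \frac{2}{3} + \frac{X}{3}\right)\right)^{2}}{3} = 3 - \frac{\left(- \frac{4}{3} - \frac{X}{3}\right)^{2}}{3}$)
$E{\left(-2134,-604 \right)} + O{\left(-1275,S{\left(22,37 \right)} \right)} = \left(-702 - 604\right) + \left(3 - \frac{\left(4 - 1275\right)^{2}}{27}\right) = -1306 + \left(3 - \frac{\left(-1271\right)^{2}}{27}\right) = -1306 + \left(3 - \frac{1615441}{27}\right) = -1306 - \frac{1615360}{27} = - \frac{1650622}{27}$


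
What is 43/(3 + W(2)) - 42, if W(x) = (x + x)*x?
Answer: -419/11 ≈ -38.091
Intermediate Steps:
W(x) = 2*x**2 (W(x) = (2*x)*x = 2*x**2)
43/(3 + W(2)) - 42 = 43/(3 + 2*2**2) - 42 = 43/(3 + 2*4) - 42 = 43/(3 + 8) - 42 = 43/11 - 42 = -419/11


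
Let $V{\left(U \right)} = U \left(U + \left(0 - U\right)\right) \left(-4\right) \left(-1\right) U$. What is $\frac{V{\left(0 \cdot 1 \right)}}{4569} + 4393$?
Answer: $4393$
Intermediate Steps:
$V{\left(U \right)} = 0$ ($V{\left(U \right)} = U \left(U - U\right) 4 U = U 0 \cdot 4 U = 0 \cdot 4 U = 0$)
$\frac{V{\left(0 \cdot 1 \right)}}{4569} + 4393 = \frac{0}{4569} + 4393 = 0 \cdot \frac{1}{4569} + 4393 = 0 + 4393 = 4393$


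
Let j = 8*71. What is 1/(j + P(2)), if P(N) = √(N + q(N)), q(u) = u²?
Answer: 284/161309 - √6/322618 ≈ 0.0017530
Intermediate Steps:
j = 568
P(N) = √(N + N²)
1/(j + P(2)) = 1/(568 + √(2*(1 + 2))) = 1/(568 + √(2*3)) = 1/(568 + √6)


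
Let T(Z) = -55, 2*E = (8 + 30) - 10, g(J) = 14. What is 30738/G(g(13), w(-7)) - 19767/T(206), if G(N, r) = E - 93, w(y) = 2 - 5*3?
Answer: -11727/395 ≈ -29.689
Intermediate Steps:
E = 14 (E = ((8 + 30) - 10)/2 = (38 - 10)/2 = (½)*28 = 14)
w(y) = -13 (w(y) = 2 - 15 = -13)
G(N, r) = -79 (G(N, r) = 14 - 93 = -79)
30738/G(g(13), w(-7)) - 19767/T(206) = 30738/(-79) - 19767/(-55) = 30738*(-1/79) - 19767*(-1/55) = -30738/79 + 1797/5 = -11727/395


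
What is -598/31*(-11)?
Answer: 6578/31 ≈ 212.19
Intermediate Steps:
-598/31*(-11) = 6578/31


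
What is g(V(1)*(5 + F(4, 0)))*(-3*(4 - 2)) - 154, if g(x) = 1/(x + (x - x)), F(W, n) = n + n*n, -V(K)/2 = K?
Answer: -767/5 ≈ -153.40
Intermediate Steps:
V(K) = -2*K
F(W, n) = n + n²
g(x) = 1/x (g(x) = 1/(x + 0) = 1/x)
g(V(1)*(5 + F(4, 0)))*(-3*(4 - 2)) - 154 = (-3*(4 - 2))/(((-2*1)*(5 + 0*(1 + 0)))) - 154 = (-3*2)/((-2*(5 + 0*1))) - 154 = -6/(-2*(5 + 0)) - 154 = -6/(-2*5) - 154 = -6/(-10) - 154 = -⅒*(-6) - 154 = ⅗ - 154 = -767/5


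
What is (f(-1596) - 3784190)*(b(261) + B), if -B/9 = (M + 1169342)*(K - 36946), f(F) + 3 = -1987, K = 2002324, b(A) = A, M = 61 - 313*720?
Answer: 63223951119224674500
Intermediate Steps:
M = -225299 (M = 61 - 225360 = -225299)
f(F) = -1990 (f(F) = -3 - 1987 = -1990)
B = -16698612089286 (B = -9*(-225299 + 1169342)*(2002324 - 36946) = -8496387*1965378 = -9*1855401343254 = -16698612089286)
(f(-1596) - 3784190)*(b(261) + B) = (-1990 - 3784190)*(261 - 16698612089286) = -3786180*(-16698612089025) = 63223951119224674500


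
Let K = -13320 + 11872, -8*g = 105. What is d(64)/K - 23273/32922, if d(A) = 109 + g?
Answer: -147422803/190684224 ≈ -0.77313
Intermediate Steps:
g = -105/8 (g = -1/8*105 = -105/8 ≈ -13.125)
d(A) = 767/8 (d(A) = 109 - 105/8 = 767/8)
K = -1448
d(64)/K - 23273/32922 = (767/8)/(-1448) - 23273/32922 = (767/8)*(-1/1448) - 23273*1/32922 = -767/11584 - 23273/32922 = -147422803/190684224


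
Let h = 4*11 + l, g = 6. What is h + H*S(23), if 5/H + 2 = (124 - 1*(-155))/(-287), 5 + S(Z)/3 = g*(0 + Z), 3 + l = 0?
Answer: -537592/853 ≈ -630.24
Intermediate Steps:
l = -3 (l = -3 + 0 = -3)
h = 41 (h = 4*11 - 3 = 44 - 3 = 41)
S(Z) = -15 + 18*Z (S(Z) = -15 + 3*(6*(0 + Z)) = -15 + 3*(6*Z) = -15 + 18*Z)
H = -1435/853 (H = 5/(-2 + (124 - 1*(-155))/(-287)) = 5/(-2 + (124 + 155)*(-1/287)) = 5/(-2 + 279*(-1/287)) = 5/(-2 - 279/287) = 5/(-853/287) = 5*(-287/853) = -1435/853 ≈ -1.6823)
h + H*S(23) = 41 - 1435*(-15 + 18*23)/853 = 41 - 1435*(-15 + 414)/853 = 41 - 1435/853*399 = 41 - 572565/853 = -537592/853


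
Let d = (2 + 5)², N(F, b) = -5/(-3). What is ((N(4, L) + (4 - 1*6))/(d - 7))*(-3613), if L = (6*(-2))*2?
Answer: 3613/126 ≈ 28.675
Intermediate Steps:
L = -24 (L = -12*2 = -24)
N(F, b) = 5/3 (N(F, b) = -5*(-⅓) = 5/3)
d = 49 (d = 7² = 49)
((N(4, L) + (4 - 1*6))/(d - 7))*(-3613) = ((5/3 + (4 - 1*6))/(49 - 7))*(-3613) = ((5/3 + (4 - 6))/42)*(-3613) = ((5/3 - 2)*(1/42))*(-3613) = -⅓*1/42*(-3613) = -1/126*(-3613) = 3613/126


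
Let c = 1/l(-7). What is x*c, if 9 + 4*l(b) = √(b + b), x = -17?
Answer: 612/95 + 68*I*√14/95 ≈ 6.4421 + 2.6782*I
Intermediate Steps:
l(b) = -9/4 + √2*√b/4 (l(b) = -9/4 + √(b + b)/4 = -9/4 + √(2*b)/4 = -9/4 + (√2*√b)/4 = -9/4 + √2*√b/4)
c = 1/(-9/4 + I*√14/4) (c = 1/(-9/4 + √2*√(-7)/4) = 1/(-9/4 + √2*(I*√7)/4) = 1/(-9/4 + I*√14/4) ≈ -0.37895 - 0.15754*I)
x*c = -17*(-36/95 - 4*I*√14/95) = 612/95 + 68*I*√14/95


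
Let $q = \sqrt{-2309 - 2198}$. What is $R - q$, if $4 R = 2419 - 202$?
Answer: $\frac{2217}{4} - i \sqrt{4507} \approx 554.25 - 67.134 i$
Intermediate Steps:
$R = \frac{2217}{4}$ ($R = \frac{2419 - 202}{4} = \frac{1}{4} \cdot 2217 = \frac{2217}{4} \approx 554.25$)
$q = i \sqrt{4507}$ ($q = \sqrt{-4507} = i \sqrt{4507} \approx 67.134 i$)
$R - q = \frac{2217}{4} - i \sqrt{4507}$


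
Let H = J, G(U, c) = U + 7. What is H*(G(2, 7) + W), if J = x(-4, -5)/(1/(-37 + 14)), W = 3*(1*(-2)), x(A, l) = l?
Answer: 345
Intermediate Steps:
G(U, c) = 7 + U
W = -6 (W = 3*(-2) = -6)
J = 115 (J = -5/(1/(-37 + 14)) = -5/(1/(-23)) = -5/(-1/23) = -5*(-23) = 115)
H = 115
H*(G(2, 7) + W) = 115*((7 + 2) - 6) = 115*(9 - 6) = 115*3 = 345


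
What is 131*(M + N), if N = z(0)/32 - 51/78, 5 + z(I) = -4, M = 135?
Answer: 7306001/416 ≈ 17563.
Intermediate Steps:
z(I) = -9 (z(I) = -5 - 4 = -9)
N = -389/416 (N = -9/32 - 51/78 = -9*1/32 - 51*1/78 = -9/32 - 17/26 = -389/416 ≈ -0.93510)
131*(M + N) = 131*(135 - 389/416) = 131*(55771/416) = 7306001/416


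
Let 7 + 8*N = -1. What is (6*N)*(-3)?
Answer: 18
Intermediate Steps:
N = -1 (N = -7/8 + (⅛)*(-1) = -7/8 - ⅛ = -1)
(6*N)*(-3) = (6*(-1))*(-3) = -6*(-3) = 18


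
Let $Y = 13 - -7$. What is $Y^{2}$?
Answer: $400$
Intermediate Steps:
$Y = 20$ ($Y = 13 + 7 = 20$)
$Y^{2} = 20^{2} = 400$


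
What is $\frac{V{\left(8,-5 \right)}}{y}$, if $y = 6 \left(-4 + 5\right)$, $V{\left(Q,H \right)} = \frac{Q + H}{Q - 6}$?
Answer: $\frac{1}{4} \approx 0.25$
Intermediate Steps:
$V{\left(Q,H \right)} = \frac{H + Q}{-6 + Q}$
$y = 6$ ($y = 6 \cdot 1 = 6$)
$\frac{V{\left(8,-5 \right)}}{y} = \frac{\frac{1}{-6 + 8} \left(-5 + 8\right)}{6} = \frac{1}{2} \cdot 3 \cdot \frac{1}{6} = \frac{3}{2} \cdot \frac{1}{6} = \frac{1}{4}$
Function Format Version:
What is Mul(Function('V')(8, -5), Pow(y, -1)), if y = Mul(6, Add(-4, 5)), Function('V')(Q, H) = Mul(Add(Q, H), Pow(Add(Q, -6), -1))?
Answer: Rational(1, 4) ≈ 0.25000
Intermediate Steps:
Function('V')(Q, H) = Mul(Pow(Add(-6, Q), -1), Add(H, Q)) (Function('V')(Q, H) = Mul(Add(H, Q), Pow(Add(-6, Q), -1)) = Mul(Pow(Add(-6, Q), -1), Add(H, Q)))
y = 6 (y = Mul(6, 1) = 6)
Mul(Function('V')(8, -5), Pow(y, -1)) = Mul(Mul(Pow(Add(-6, 8), -1), Add(-5, 8)), Pow(6, -1)) = Mul(Mul(Pow(2, -1), 3), Rational(1, 6)) = Mul(Mul(Rational(1, 2), 3), Rational(1, 6)) = Mul(Rational(3, 2), Rational(1, 6)) = Rational(1, 4)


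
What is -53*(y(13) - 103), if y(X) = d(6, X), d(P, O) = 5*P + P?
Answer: 3551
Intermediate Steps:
d(P, O) = 6*P
y(X) = 36 (y(X) = 6*6 = 36)
-53*(y(13) - 103) = -53*(36 - 103) = -53*(-67) = 3551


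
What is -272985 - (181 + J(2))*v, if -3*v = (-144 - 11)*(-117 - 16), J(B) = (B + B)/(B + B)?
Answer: 2932975/3 ≈ 9.7766e+5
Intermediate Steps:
J(B) = 1 (J(B) = (2*B)/((2*B)) = (2*B)*(1/(2*B)) = 1)
v = -20615/3 (v = -(-144 - 11)*(-117 - 16)/3 = -(-155)*(-133)/3 = -⅓*20615 = -20615/3 ≈ -6871.7)
-272985 - (181 + J(2))*v = -272985 - (181 + 1)*(-20615)/3 = -272985 - 182*(-20615)/3 = -272985 - 1*(-3751930/3) = -272985 + 3751930/3 = 2932975/3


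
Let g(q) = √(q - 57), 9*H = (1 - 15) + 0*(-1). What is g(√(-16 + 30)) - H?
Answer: 14/9 + √(-57 + √14) ≈ 1.5556 + 7.2978*I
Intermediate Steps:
H = -14/9 (H = ((1 - 15) + 0*(-1))/9 = (-14 + 0)/9 = (⅑)*(-14) = -14/9 ≈ -1.5556)
g(q) = √(-57 + q)
g(√(-16 + 30)) - H = √(-57 + √(-16 + 30)) - 1*(-14/9) = √(-57 + √14) + 14/9 = 14/9 + √(-57 + √14)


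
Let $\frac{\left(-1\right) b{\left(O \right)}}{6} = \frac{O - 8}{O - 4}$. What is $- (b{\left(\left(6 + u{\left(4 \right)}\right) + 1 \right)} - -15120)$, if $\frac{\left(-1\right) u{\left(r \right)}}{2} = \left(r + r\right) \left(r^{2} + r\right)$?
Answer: $- \frac{4791114}{317} \approx -15114.0$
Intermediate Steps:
$u{\left(r \right)} = - 4 r \left(r + r^{2}\right)$ ($u{\left(r \right)} = - 2 \left(r + r\right) \left(r^{2} + r\right) = - 2 \cdot 2 r \left(r + r^{2}\right) = - 4 r \left(r + r^{2}\right)$)
$b{\left(O \right)} = - \frac{6 \left(-8 + O\right)}{-4 + O}$ ($b{\left(O \right)} = - 6 \frac{O - 8}{O - 4} = - 6 \frac{-8 + O}{-4 + O} = - \frac{6 \left(-8 + O\right)}{-4 + O}$)
$- (b{\left(\left(6 + u{\left(4 \right)}\right) + 1 \right)} - -15120) = - (\frac{6 \left(8 - \left(\left(6 + 4 \cdot 4^{2} \left(-1 - 4\right)\right) + 1\right)\right)}{-4 + \left(\left(6 + 4 \cdot 4^{2} \left(-1 - 4\right)\right) + 1\right)} - -15120) = - (\frac{6 \left(8 - \left(\left(6 + 4 \cdot 16 \left(-1 - 4\right)\right) + 1\right)\right)}{-4 + \left(\left(6 + 4 \cdot 16 \left(-1 - 4\right)\right) + 1\right)} + 15120) = - (\frac{6 \left(8 - \left(\left(6 + 4 \cdot 16 \left(-5\right)\right) + 1\right)\right)}{-4 + \left(\left(6 + 4 \cdot 16 \left(-5\right)\right) + 1\right)} + 15120) = - (\frac{6 \left(8 - \left(\left(6 - 320\right) + 1\right)\right)}{-4 + \left(\left(6 - 320\right) + 1\right)} + 15120) = - (\frac{6 \left(8 - \left(-314 + 1\right)\right)}{-4 + \left(-314 + 1\right)} + 15120) = - (\frac{6 \left(8 - -313\right)}{-4 - 313} + 15120) = - (\frac{6 \left(8 + 313\right)}{-317} + 15120) = - (6 \left(- \frac{1}{317}\right) 321 + 15120) = - (- \frac{1926}{317} + 15120) = \left(-1\right) \frac{4791114}{317} = - \frac{4791114}{317}$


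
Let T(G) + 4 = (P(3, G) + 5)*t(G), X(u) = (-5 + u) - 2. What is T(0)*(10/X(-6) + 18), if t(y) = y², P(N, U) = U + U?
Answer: -896/13 ≈ -68.923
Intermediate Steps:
P(N, U) = 2*U
X(u) = -7 + u
T(G) = -4 + G²*(5 + 2*G) (T(G) = -4 + (2*G + 5)*G² = -4 + (5 + 2*G)*G² = -4 + G²*(5 + 2*G))
T(0)*(10/X(-6) + 18) = (-4 + 2*0³ + 5*0²)*(10/(-7 - 6) + 18) = (-4 + 2*0 + 5*0)*(10/(-13) + 18) = (-4 + 0 + 0)*(10*(-1/13) + 18) = -4*(-10/13 + 18) = -4*224/13 = -896/13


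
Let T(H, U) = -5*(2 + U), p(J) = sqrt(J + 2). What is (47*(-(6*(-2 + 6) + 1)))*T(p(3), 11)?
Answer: 76375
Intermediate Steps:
p(J) = sqrt(2 + J)
T(H, U) = -10 - 5*U
(47*(-(6*(-2 + 6) + 1)))*T(p(3), 11) = (47*(-(6*(-2 + 6) + 1)))*(-10 - 5*11) = (47*(-(6*4 + 1)))*(-10 - 55) = (47*(-(24 + 1)))*(-65) = (47*(-1*25))*(-65) = (47*(-25))*(-65) = -1175*(-65) = 76375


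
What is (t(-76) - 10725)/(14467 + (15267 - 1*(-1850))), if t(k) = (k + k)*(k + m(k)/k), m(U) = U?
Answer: 225/10528 ≈ 0.021372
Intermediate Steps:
t(k) = 2*k*(1 + k) (t(k) = (k + k)*(k + k/k) = (2*k)*(k + 1) = (2*k)*(1 + k) = 2*k*(1 + k))
(t(-76) - 10725)/(14467 + (15267 - 1*(-1850))) = (2*(-76)*(1 - 76) - 10725)/(14467 + (15267 - 1*(-1850))) = (2*(-76)*(-75) - 10725)/(14467 + (15267 + 1850)) = (11400 - 10725)/(14467 + 17117) = 675/31584 = 675*(1/31584) = 225/10528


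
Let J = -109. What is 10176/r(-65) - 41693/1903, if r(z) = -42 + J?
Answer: -148327/1661 ≈ -89.300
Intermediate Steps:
r(z) = -151 (r(z) = -42 - 109 = -151)
10176/r(-65) - 41693/1903 = 10176/(-151) - 41693/1903 = 10176*(-1/151) - 41693*1/1903 = -10176/151 - 241/11 = -148327/1661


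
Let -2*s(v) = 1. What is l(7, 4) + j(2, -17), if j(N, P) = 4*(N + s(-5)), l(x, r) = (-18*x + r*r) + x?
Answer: -97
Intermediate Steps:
s(v) = -1/2 (s(v) = -1/2*1 = -1/2)
l(x, r) = r**2 - 17*x (l(x, r) = (-18*x + r**2) + x = (r**2 - 18*x) + x = r**2 - 17*x)
j(N, P) = -2 + 4*N (j(N, P) = 4*(N - 1/2) = 4*(-1/2 + N) = -2 + 4*N)
l(7, 4) + j(2, -17) = (4**2 - 17*7) + (-2 + 4*2) = (16 - 119) + (-2 + 8) = -103 + 6 = -97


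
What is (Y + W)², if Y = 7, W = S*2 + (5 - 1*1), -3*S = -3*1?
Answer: 169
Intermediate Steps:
S = 1 (S = -(-1) = -⅓*(-3) = 1)
W = 6 (W = 1*2 + (5 - 1*1) = 2 + (5 - 1) = 2 + 4 = 6)
(Y + W)² = (7 + 6)² = 13² = 169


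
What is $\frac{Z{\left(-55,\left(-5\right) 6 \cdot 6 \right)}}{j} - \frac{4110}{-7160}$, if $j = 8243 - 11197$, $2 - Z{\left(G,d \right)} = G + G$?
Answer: $\frac{80993}{151076} \approx 0.53611$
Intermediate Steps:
$Z{\left(G,d \right)} = 2 - 2 G$ ($Z{\left(G,d \right)} = 2 - \left(G + G\right) = 2 - 2 G$)
$j = -2954$
$\frac{Z{\left(-55,\left(-5\right) 6 \cdot 6 \right)}}{j} - \frac{4110}{-7160} = \frac{2 - -110}{-2954} - \frac{4110}{-7160} = \left(2 + 110\right) \left(- \frac{1}{2954}\right) - - \frac{411}{716} = 112 \left(- \frac{1}{2954}\right) + \frac{411}{716} = - \frac{8}{211} + \frac{411}{716} = \frac{80993}{151076}$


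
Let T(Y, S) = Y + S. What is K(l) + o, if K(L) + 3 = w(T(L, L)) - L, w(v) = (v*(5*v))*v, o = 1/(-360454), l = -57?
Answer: -2670122840365/360454 ≈ -7.4077e+6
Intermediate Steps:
T(Y, S) = S + Y
o = -1/360454 ≈ -2.7743e-6
w(v) = 5*v³ (w(v) = (5*v²)*v = 5*v³)
K(L) = -3 - L + 40*L³ (K(L) = -3 + (5*(L + L)³ - L) = -3 + (5*(2*L)³ - L) = -3 + (5*(8*L³) - L) = -3 + (40*L³ - L) = -3 + (-L + 40*L³) = -3 - L + 40*L³)
K(l) + o = (-3 - 1*(-57) + 40*(-57)³) - 1/360454 = (-3 + 57 + 40*(-185193)) - 1/360454 = (-3 + 57 - 7407720) - 1/360454 = -7407666 - 1/360454 = -2670122840365/360454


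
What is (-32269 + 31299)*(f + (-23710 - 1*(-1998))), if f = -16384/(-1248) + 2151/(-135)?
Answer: 821471078/39 ≈ 2.1063e+7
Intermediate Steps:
f = -547/195 (f = -16384*(-1/1248) + 2151*(-1/135) = 512/39 - 239/15 = -547/195 ≈ -2.8051)
(-32269 + 31299)*(f + (-23710 - 1*(-1998))) = (-32269 + 31299)*(-547/195 + (-23710 - 1*(-1998))) = -970*(-547/195 + (-23710 + 1998)) = -970*(-547/195 - 21712) = -970*(-4234387/195) = 821471078/39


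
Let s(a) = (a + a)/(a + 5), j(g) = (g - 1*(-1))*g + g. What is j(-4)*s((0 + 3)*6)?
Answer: 288/23 ≈ 12.522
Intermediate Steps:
j(g) = g + g*(1 + g) (j(g) = (g + 1)*g + g = (1 + g)*g + g = g*(1 + g) + g = g + g*(1 + g))
s(a) = 2*a/(5 + a) (s(a) = (2*a)/(5 + a) = 2*a/(5 + a))
j(-4)*s((0 + 3)*6) = (-4*(2 - 4))*(2*((0 + 3)*6)/(5 + (0 + 3)*6)) = (-4*(-2))*(2*(3*6)/(5 + 3*6)) = 8*(2*18/(5 + 18)) = 8*(2*18/23) = 8*(2*18*(1/23)) = 8*(36/23) = 288/23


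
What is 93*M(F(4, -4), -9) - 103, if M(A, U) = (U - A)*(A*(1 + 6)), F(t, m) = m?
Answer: 12917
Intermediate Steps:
M(A, U) = 7*A*(U - A) (M(A, U) = (U - A)*(A*7) = (U - A)*(7*A) = 7*A*(U - A))
93*M(F(4, -4), -9) - 103 = 93*(7*(-4)*(-9 - 1*(-4))) - 103 = 93*(7*(-4)*(-9 + 4)) - 103 = 93*(7*(-4)*(-5)) - 103 = 93*140 - 103 = 13020 - 103 = 12917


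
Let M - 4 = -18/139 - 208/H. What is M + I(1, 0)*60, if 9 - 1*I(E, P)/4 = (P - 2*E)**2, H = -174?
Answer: 14572862/12093 ≈ 1205.1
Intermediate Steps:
I(E, P) = 36 - 4*(P - 2*E)**2
M = 61262/12093 (M = 4 + (-18/139 - 208/(-174)) = 4 + (-18*1/139 - 208*(-1/174)) = 4 + (-18/139 + 104/87) = 4 + 12890/12093 = 61262/12093 ≈ 5.0659)
M + I(1, 0)*60 = 61262/12093 + (36 - 4*(-1*0 + 2*1)**2)*60 = 61262/12093 + (36 - 4*(0 + 2)**2)*60 = 61262/12093 + (36 - 4*2**2)*60 = 61262/12093 + (36 - 4*4)*60 = 61262/12093 + (36 - 16)*60 = 61262/12093 + 20*60 = 61262/12093 + 1200 = 14572862/12093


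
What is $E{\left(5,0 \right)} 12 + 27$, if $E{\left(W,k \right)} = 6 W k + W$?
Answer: $87$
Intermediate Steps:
$E{\left(W,k \right)} = W + 6 W k$ ($E{\left(W,k \right)} = 6 W k + W = W + 6 W k$)
$E{\left(5,0 \right)} 12 + 27 = 5 \left(1 + 6 \cdot 0\right) 12 + 27 = 5 \left(1 + 0\right) 12 + 27 = 5 \cdot 1 \cdot 12 + 27 = 5 \cdot 12 + 27 = 60 + 27 = 87$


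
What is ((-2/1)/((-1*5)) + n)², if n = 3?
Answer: 289/25 ≈ 11.560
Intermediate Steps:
((-2/1)/((-1*5)) + n)² = ((-2/1)/((-1*5)) + 3)² = (-2*1/(-5) + 3)² = (-2*(-⅕) + 3)² = (⅖ + 3)² = (17/5)² = 289/25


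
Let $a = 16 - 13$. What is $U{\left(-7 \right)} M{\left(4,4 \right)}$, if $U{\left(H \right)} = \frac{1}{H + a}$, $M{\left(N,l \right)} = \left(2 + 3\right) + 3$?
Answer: $-2$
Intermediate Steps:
$a = 3$
$M{\left(N,l \right)} = 8$ ($M{\left(N,l \right)} = 5 + 3 = 8$)
$U{\left(H \right)} = \frac{1}{3 + H}$ ($U{\left(H \right)} = \frac{1}{H + 3} = \frac{1}{3 + H}$)
$U{\left(-7 \right)} M{\left(4,4 \right)} = \frac{1}{3 - 7} \cdot 8 = \frac{1}{-4} \cdot 8 = \left(- \frac{1}{4}\right) 8 = -2$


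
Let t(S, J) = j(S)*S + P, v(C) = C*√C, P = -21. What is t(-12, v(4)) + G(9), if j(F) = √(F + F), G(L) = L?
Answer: -12 - 24*I*√6 ≈ -12.0 - 58.788*I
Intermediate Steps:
v(C) = C^(3/2)
j(F) = √2*√F (j(F) = √(2*F) = √2*√F)
t(S, J) = -21 + √2*S^(3/2) (t(S, J) = (√2*√S)*S - 21 = √2*S^(3/2) - 21 = -21 + √2*S^(3/2))
t(-12, v(4)) + G(9) = (-21 + √2*(-12)^(3/2)) + 9 = (-21 + √2*(-24*I*√3)) + 9 = (-21 - 24*I*√6) + 9 = -12 - 24*I*√6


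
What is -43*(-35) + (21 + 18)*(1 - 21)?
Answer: 725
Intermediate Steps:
-43*(-35) + (21 + 18)*(1 - 21) = 1505 + 39*(-20) = 1505 - 780 = 725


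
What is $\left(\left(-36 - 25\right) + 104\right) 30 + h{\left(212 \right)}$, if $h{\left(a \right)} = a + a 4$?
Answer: $2350$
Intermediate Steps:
$h{\left(a \right)} = 5 a$ ($h{\left(a \right)} = a + 4 a = 5 a$)
$\left(\left(-36 - 25\right) + 104\right) 30 + h{\left(212 \right)} = \left(\left(-36 - 25\right) + 104\right) 30 + 5 \cdot 212 = \left(-61 + 104\right) 30 + 1060 = 43 \cdot 30 + 1060 = 1290 + 1060 = 2350$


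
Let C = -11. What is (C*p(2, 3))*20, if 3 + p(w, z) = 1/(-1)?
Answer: 880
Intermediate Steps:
p(w, z) = -4 (p(w, z) = -3 + 1/(-1) = -3 - 1 = -4)
(C*p(2, 3))*20 = -11*(-4)*20 = 44*20 = 880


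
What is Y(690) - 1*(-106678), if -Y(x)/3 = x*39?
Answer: 25948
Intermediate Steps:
Y(x) = -117*x (Y(x) = -3*x*39 = -117*x)
Y(690) - 1*(-106678) = -117*690 - 1*(-106678) = -80730 + 106678 = 25948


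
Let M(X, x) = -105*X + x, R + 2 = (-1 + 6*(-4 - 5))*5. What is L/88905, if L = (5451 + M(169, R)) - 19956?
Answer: -32527/88905 ≈ -0.36586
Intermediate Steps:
R = -277 (R = -2 + (-1 + 6*(-4 - 5))*5 = -2 + (-1 + 6*(-9))*5 = -2 + (-1 - 54)*5 = -2 - 55*5 = -2 - 275 = -277)
M(X, x) = x - 105*X
L = -32527 (L = (5451 + (-277 - 105*169)) - 19956 = (5451 + (-277 - 17745)) - 19956 = (5451 - 18022) - 19956 = -12571 - 19956 = -32527)
L/88905 = -32527/88905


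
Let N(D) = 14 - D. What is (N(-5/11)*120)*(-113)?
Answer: -2156040/11 ≈ -1.9600e+5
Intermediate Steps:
(N(-5/11)*120)*(-113) = ((14 - (-5)/11)*120)*(-113) = ((14 - 1*(-5/11))*120)*(-113) = ((14 + 5/11)*120)*(-113) = ((159/11)*120)*(-113) = (19080/11)*(-113) = -2156040/11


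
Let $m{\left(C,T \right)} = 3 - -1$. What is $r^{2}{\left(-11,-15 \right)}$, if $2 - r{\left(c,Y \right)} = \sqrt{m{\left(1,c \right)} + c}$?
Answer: $\left(2 - i \sqrt{7}\right)^{2} \approx -3.0 - 10.583 i$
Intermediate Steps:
$m{\left(C,T \right)} = 4$ ($m{\left(C,T \right)} = 3 + 1 = 4$)
$r{\left(c,Y \right)} = 2 - \sqrt{4 + c}$
$r^{2}{\left(-11,-15 \right)} = \left(2 - \sqrt{4 - 11}\right)^{2} = \left(2 - \sqrt{-7}\right)^{2} = \left(2 - i \sqrt{7}\right)^{2}$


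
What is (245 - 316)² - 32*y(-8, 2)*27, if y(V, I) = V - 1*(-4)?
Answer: 8497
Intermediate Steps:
y(V, I) = 4 + V (y(V, I) = V + 4 = 4 + V)
(245 - 316)² - 32*y(-8, 2)*27 = (245 - 316)² - 32*(4 - 8)*27 = (-71)² - 32*(-4)*27 = 5041 + 128*27 = 5041 + 3456 = 8497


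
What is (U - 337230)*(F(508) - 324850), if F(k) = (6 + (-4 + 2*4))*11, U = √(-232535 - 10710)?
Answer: 109512070200 - 324740*I*√243245 ≈ 1.0951e+11 - 1.6016e+8*I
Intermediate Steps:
U = I*√243245 (U = √(-243245) = I*√243245 ≈ 493.2*I)
F(k) = 110 (F(k) = (6 + (-4 + 8))*11 = (6 + 4)*11 = 10*11 = 110)
(U - 337230)*(F(508) - 324850) = (I*√243245 - 337230)*(110 - 324850) = (-337230 + I*√243245)*(-324740) = 109512070200 - 324740*I*√243245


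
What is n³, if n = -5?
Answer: -125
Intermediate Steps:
n³ = (-5)³ = -125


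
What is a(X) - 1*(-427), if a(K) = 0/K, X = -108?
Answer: 427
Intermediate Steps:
a(K) = 0
a(X) - 1*(-427) = 0 - 1*(-427) = 0 + 427 = 427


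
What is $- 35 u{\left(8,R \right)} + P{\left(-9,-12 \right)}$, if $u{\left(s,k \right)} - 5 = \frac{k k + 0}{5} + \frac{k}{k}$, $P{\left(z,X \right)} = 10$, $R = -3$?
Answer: $-263$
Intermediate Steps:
$u{\left(s,k \right)} = 6 + \frac{k^{2}}{5}$ ($u{\left(s,k \right)} = 5 + \left(\frac{k k + 0}{5} + \frac{k}{k}\right) = 5 + \left(\left(k^{2} + 0\right) \frac{1}{5} + 1\right) = 5 + \left(k^{2} \cdot \frac{1}{5} + 1\right) = 5 + \left(\frac{k^{2}}{5} + 1\right) = 5 + \left(1 + \frac{k^{2}}{5}\right) = 6 + \frac{k^{2}}{5}$)
$- 35 u{\left(8,R \right)} + P{\left(-9,-12 \right)} = - 35 \left(6 + \frac{\left(-3\right)^{2}}{5}\right) + 10 = - 35 \left(6 + \frac{1}{5} \cdot 9\right) + 10 = - 35 \left(6 + \frac{9}{5}\right) + 10 = \left(-35\right) \frac{39}{5} + 10 = -273 + 10 = -263$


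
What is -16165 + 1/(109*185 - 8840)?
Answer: -183068624/11325 ≈ -16165.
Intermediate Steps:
-16165 + 1/(109*185 - 8840) = -16165 + 1/(20165 - 8840) = -16165 + 1/11325 = -183068624/11325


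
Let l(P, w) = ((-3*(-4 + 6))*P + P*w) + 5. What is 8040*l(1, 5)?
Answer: 32160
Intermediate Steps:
l(P, w) = 5 - 6*P + P*w (l(P, w) = ((-3*2)*P + P*w) + 5 = (-6*P + P*w) + 5 = 5 - 6*P + P*w)
8040*l(1, 5) = 8040*(5 - 6*1 + 1*5) = 8040*(5 - 6 + 5) = 8040*4 = 32160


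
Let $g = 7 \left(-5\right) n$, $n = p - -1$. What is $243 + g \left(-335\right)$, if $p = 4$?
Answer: $58868$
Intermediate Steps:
$n = 5$ ($n = 4 - -1 = 4 + 1 = 5$)
$g = -175$ ($g = 7 \left(-5\right) 5 = \left(-35\right) 5 = -175$)
$243 + g \left(-335\right) = 243 - -58625 = 243 + 58625 = 58868$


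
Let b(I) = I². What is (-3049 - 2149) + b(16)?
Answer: -4942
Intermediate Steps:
(-3049 - 2149) + b(16) = (-3049 - 2149) + 16² = -5198 + 256 = -4942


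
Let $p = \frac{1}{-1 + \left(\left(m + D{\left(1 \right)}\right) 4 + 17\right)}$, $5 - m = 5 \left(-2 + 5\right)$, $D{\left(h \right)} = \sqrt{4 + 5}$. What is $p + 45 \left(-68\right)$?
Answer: $- \frac{36721}{12} \approx -3060.1$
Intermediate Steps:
$D{\left(h \right)} = 3$ ($D{\left(h \right)} = \sqrt{9} = 3$)
$m = -10$ ($m = 5 - 5 \left(-2 + 5\right) = 5 - 5 \cdot 3 = 5 - 15 = -10$)
$p = - \frac{1}{12}$ ($p = \frac{1}{-1 + \left(\left(-10 + 3\right) 4 + 17\right)} = \frac{1}{-1 + \left(\left(-7\right) 4 + 17\right)} = \frac{1}{-1 + \left(-28 + 17\right)} = \frac{1}{-1 - 11} = \frac{1}{-12} = - \frac{1}{12} \approx -0.083333$)
$p + 45 \left(-68\right) = - \frac{1}{12} + 45 \left(-68\right) = - \frac{1}{12} - 3060 = - \frac{36721}{12}$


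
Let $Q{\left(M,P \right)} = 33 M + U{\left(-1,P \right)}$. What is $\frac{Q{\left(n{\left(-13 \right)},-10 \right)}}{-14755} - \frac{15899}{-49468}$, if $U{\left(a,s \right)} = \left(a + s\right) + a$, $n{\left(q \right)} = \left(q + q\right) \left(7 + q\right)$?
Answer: $- \frac{19477903}{729900340} \approx -0.026686$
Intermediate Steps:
$n{\left(q \right)} = 2 q \left(7 + q\right)$
$U{\left(a,s \right)} = s + 2 a$
$Q{\left(M,P \right)} = -2 + P + 33 M$ ($Q{\left(M,P \right)} = 33 M + \left(P + 2 \left(-1\right)\right) = 33 M + \left(P - 2\right) = 33 M + \left(-2 + P\right) = -2 + P + 33 M$)
$\frac{Q{\left(n{\left(-13 \right)},-10 \right)}}{-14755} - \frac{15899}{-49468} = \frac{-2 - 10 + 33 \cdot 2 \left(-13\right) \left(7 - 13\right)}{-14755} - \frac{15899}{-49468} = \left(-2 - 10 + 33 \cdot 2 \left(-13\right) \left(-6\right)\right) \left(- \frac{1}{14755}\right) - - \frac{15899}{49468} = \left(-2 - 10 + 33 \cdot 156\right) \left(- \frac{1}{14755}\right) + \frac{15899}{49468} = \left(-2 - 10 + 5148\right) \left(- \frac{1}{14755}\right) + \frac{15899}{49468} = 5136 \left(- \frac{1}{14755}\right) + \frac{15899}{49468} = - \frac{5136}{14755} + \frac{15899}{49468} = - \frac{19477903}{729900340}$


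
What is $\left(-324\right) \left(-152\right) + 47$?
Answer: $49295$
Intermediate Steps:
$\left(-324\right) \left(-152\right) + 47 = 49248 + 47 = 49295$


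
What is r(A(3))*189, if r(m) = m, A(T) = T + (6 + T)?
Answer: 2268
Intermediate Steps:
A(T) = 6 + 2*T
r(A(3))*189 = (6 + 2*3)*189 = (6 + 6)*189 = 12*189 = 2268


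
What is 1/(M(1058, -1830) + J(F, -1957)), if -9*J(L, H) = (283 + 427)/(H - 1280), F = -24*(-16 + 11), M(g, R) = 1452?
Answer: 29133/42301826 ≈ 0.00068869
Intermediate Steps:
F = 120 (F = -24*(-5) = 120)
J(L, H) = -710/(9*(-1280 + H)) (J(L, H) = -(283 + 427)/(9*(H - 1280)) = -710/(9*(-1280 + H)))
1/(M(1058, -1830) + J(F, -1957)) = 1/(1452 - 710/(-11520 + 9*(-1957))) = 1/(1452 - 710/(-11520 - 17613)) = 1/(1452 - 710/(-29133)) = 1/(1452 - 710*(-1/29133)) = 1/(1452 + 710/29133) = 1/(42301826/29133) = 29133/42301826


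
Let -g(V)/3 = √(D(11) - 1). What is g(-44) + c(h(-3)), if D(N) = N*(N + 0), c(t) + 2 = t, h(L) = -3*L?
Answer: 7 - 6*√30 ≈ -25.863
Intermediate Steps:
c(t) = -2 + t
D(N) = N² (D(N) = N*N = N²)
g(V) = -6*√30 (g(V) = -3*√(11² - 1) = -3*√(121 - 1) = -6*√30)
g(-44) + c(h(-3)) = -6*√30 + (-2 - 3*(-3)) = -6*√30 + (-2 + 9) = -6*√30 + 7 = 7 - 6*√30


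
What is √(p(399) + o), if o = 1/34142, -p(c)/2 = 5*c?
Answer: I*√4651047860218/34142 ≈ 63.166*I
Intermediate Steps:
p(c) = -10*c
o = 1/34142 ≈ 2.9289e-5
√(p(399) + o) = √(-10*399 + 1/34142) = √(-3990 + 1/34142) = √(-136226579/34142) = I*√4651047860218/34142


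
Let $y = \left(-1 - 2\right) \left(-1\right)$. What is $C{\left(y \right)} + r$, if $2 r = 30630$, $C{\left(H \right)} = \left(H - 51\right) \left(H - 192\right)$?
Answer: $24387$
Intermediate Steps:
$y = 3$ ($y = \left(-3\right) \left(-1\right) = 3$)
$C{\left(H \right)} = \left(-192 + H\right) \left(-51 + H\right)$ ($C{\left(H \right)} = \left(-51 + H\right) \left(-192 + H\right) = \left(-192 + H\right) \left(-51 + H\right)$)
$r = 15315$ ($r = \frac{1}{2} \cdot 30630 = 15315$)
$C{\left(y \right)} + r = \left(9792 + 3^{2} - 729\right) + 15315 = \left(9792 + 9 - 729\right) + 15315 = 9072 + 15315 = 24387$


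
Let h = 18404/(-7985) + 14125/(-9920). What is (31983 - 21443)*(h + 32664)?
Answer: 8796001555383/25552 ≈ 3.4424e+8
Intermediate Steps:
h = -59071161/15842240 (h = 18404*(-1/7985) + 14125*(-1/9920) = -18404/7985 - 2825/1984 = -59071161/15842240 ≈ -3.7287)
(31983 - 21443)*(h + 32664) = (31983 - 21443)*(-59071161/15842240 + 32664) = 10540*(517411856199/15842240) = 8796001555383/25552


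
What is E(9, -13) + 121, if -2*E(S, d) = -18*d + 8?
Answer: 0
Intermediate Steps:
E(S, d) = -4 + 9*d (E(S, d) = -(-18*d + 8)/2 = -(8 - 18*d)/2 = -4 + 9*d)
E(9, -13) + 121 = (-4 + 9*(-13)) + 121 = (-4 - 117) + 121 = -121 + 121 = 0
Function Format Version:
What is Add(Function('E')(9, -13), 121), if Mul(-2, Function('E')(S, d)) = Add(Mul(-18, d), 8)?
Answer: 0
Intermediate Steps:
Function('E')(S, d) = Add(-4, Mul(9, d)) (Function('E')(S, d) = Mul(Rational(-1, 2), Add(Mul(-18, d), 8)) = Mul(Rational(-1, 2), Add(8, Mul(-18, d))) = Add(-4, Mul(9, d)))
Add(Function('E')(9, -13), 121) = Add(Add(-4, Mul(9, -13)), 121) = Add(Add(-4, -117), 121) = Add(-121, 121) = 0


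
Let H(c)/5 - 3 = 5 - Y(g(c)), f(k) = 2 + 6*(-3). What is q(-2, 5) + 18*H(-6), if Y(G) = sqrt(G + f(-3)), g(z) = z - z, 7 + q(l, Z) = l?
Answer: 711 - 360*I ≈ 711.0 - 360.0*I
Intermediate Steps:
q(l, Z) = -7 + l
f(k) = -16 (f(k) = 2 - 18 = -16)
g(z) = 0
Y(G) = sqrt(-16 + G) (Y(G) = sqrt(G - 16) = sqrt(-16 + G))
H(c) = 40 - 20*I (H(c) = 15 + 5*(5 - sqrt(-16 + 0)) = 15 + 5*(5 - sqrt(-16)) = 15 + 5*(5 - 4*I) = 15 + (25 - 20*I) = 40 - 20*I)
q(-2, 5) + 18*H(-6) = (-7 - 2) + 18*(40 - 20*I) = -9 + (720 - 360*I) = 711 - 360*I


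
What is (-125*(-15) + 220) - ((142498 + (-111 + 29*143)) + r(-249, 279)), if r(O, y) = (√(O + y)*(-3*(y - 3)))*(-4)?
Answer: -144439 - 3312*√30 ≈ -1.6258e+5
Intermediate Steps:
r(O, y) = -4*√(O + y)*(9 - 3*y) (r(O, y) = (√(O + y)*(-3*(-3 + y)))*(-4) = (√(O + y)*(9 - 3*y))*(-4) = -4*√(O + y)*(9 - 3*y))
(-125*(-15) + 220) - ((142498 + (-111 + 29*143)) + r(-249, 279)) = (-125*(-15) + 220) - ((142498 + (-111 + 29*143)) + 12*√(-249 + 279)*(-3 + 279)) = (1875 + 220) - ((142498 + (-111 + 4147)) + 12*√30*276) = 2095 - ((142498 + 4036) + 3312*√30) = 2095 - (146534 + 3312*√30) = 2095 + (-146534 - 3312*√30) = -144439 - 3312*√30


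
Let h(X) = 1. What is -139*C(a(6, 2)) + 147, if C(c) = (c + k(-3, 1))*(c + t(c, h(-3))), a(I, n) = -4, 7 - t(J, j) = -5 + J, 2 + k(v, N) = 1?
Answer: 8487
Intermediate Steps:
k(v, N) = -1 (k(v, N) = -2 + 1 = -1)
t(J, j) = 12 - J (t(J, j) = 7 - (-5 + J) = 7 + (5 - J) = 12 - J)
C(c) = -12 + 12*c (C(c) = (c - 1)*(c + (12 - c)) = (-1 + c)*12 = -12 + 12*c)
-139*C(a(6, 2)) + 147 = -139*(-12 + 12*(-4)) + 147 = -139*(-12 - 48) + 147 = -139*(-60) + 147 = 8340 + 147 = 8487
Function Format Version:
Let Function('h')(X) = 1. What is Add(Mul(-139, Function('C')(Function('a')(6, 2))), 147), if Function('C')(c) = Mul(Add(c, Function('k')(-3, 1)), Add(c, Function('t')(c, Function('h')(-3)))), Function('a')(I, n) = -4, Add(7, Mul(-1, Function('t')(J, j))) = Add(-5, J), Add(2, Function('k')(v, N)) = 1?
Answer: 8487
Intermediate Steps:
Function('k')(v, N) = -1 (Function('k')(v, N) = Add(-2, 1) = -1)
Function('t')(J, j) = Add(12, Mul(-1, J)) (Function('t')(J, j) = Add(7, Mul(-1, Add(-5, J))) = Add(7, Add(5, Mul(-1, J))) = Add(12, Mul(-1, J)))
Function('C')(c) = Add(-12, Mul(12, c)) (Function('C')(c) = Mul(Add(c, -1), Add(c, Add(12, Mul(-1, c)))) = Mul(Add(-1, c), 12) = Add(-12, Mul(12, c)))
Add(Mul(-139, Function('C')(Function('a')(6, 2))), 147) = Add(Mul(-139, Add(-12, Mul(12, -4))), 147) = Add(Mul(-139, Add(-12, -48)), 147) = Add(Mul(-139, -60), 147) = Add(8340, 147) = 8487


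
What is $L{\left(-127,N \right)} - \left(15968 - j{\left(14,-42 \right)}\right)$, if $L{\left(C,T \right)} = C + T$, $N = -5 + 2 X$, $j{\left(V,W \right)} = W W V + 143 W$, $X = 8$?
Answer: $2606$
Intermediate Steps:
$j{\left(V,W \right)} = 143 W + V W^{2}$ ($j{\left(V,W \right)} = W^{2} V + 143 W = V W^{2} + 143 W = 143 W + V W^{2}$)
$N = 11$ ($N = -5 + 2 \cdot 8 = -5 + 16 = 11$)
$L{\left(-127,N \right)} - \left(15968 - j{\left(14,-42 \right)}\right) = \left(-127 + 11\right) - \left(15968 - - 42 \left(143 + 14 \left(-42\right)\right)\right) = -116 - \left(15968 - - 42 \left(143 - 588\right)\right) = -116 - \left(15968 - \left(-42\right) \left(-445\right)\right) = -116 - \left(15968 - 18690\right) = -116 - -2722 = -116 + 2722 = 2606$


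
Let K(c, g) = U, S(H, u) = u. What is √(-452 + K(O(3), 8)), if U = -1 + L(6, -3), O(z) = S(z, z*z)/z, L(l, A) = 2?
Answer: I*√451 ≈ 21.237*I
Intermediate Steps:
O(z) = z (O(z) = (z*z)/z = z²/z = z)
U = 1 (U = -1 + 2 = 1)
K(c, g) = 1
√(-452 + K(O(3), 8)) = √(-452 + 1) = √(-451) = I*√451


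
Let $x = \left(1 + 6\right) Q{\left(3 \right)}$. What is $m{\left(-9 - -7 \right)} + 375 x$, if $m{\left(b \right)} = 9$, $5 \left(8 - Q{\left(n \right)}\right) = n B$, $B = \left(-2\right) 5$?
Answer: $36759$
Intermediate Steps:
$B = -10$
$Q{\left(n \right)} = 8 + 2 n$ ($Q{\left(n \right)} = 8 - \frac{n \left(-10\right)}{5} = 8 - \frac{\left(-10\right) n}{5} = 8 + 2 n$)
$x = 98$ ($x = \left(1 + 6\right) \left(8 + 2 \cdot 3\right) = 7 \left(8 + 6\right) = 7 \cdot 14 = 98$)
$m{\left(-9 - -7 \right)} + 375 x = 9 + 375 \cdot 98 = 9 + 36750 = 36759$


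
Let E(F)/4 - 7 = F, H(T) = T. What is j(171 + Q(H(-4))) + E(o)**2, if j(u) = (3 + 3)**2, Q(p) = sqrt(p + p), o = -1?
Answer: 612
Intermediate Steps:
E(F) = 28 + 4*F
Q(p) = sqrt(2)*sqrt(p) (Q(p) = sqrt(2*p) = sqrt(2)*sqrt(p))
j(u) = 36 (j(u) = 6**2 = 36)
j(171 + Q(H(-4))) + E(o)**2 = 36 + (28 + 4*(-1))**2 = 36 + (28 - 4)**2 = 36 + 24**2 = 36 + 576 = 612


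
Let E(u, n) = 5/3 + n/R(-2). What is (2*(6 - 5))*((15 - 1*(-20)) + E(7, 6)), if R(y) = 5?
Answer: 1136/15 ≈ 75.733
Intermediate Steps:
E(u, n) = 5/3 + n/5
(2*(6 - 5))*((15 - 1*(-20)) + E(7, 6)) = (2*(6 - 5))*((15 - 1*(-20)) + (5/3 + (1/5)*6)) = (2*1)*((15 + 20) + (5/3 + 6/5)) = 2*(35 + 43/15) = 2*(568/15) = 1136/15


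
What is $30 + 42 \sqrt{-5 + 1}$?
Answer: $30 + 84 i \approx 30.0 + 84.0 i$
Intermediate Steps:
$30 + 42 \sqrt{-5 + 1} = 30 + 42 \sqrt{-4} = 30 + 42 \cdot 2 i = 30 + 84 i$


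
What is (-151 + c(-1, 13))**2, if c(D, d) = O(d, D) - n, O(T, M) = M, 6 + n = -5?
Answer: 19881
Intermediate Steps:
n = -11 (n = -6 - 5 = -11)
c(D, d) = 11 + D (c(D, d) = D - 1*(-11) = D + 11 = 11 + D)
(-151 + c(-1, 13))**2 = (-151 + (11 - 1))**2 = (-151 + 10)**2 = (-141)**2 = 19881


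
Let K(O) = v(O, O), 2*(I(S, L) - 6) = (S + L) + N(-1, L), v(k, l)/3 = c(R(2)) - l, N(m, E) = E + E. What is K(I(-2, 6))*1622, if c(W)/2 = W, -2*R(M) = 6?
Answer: -97320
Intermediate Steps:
R(M) = -3 (R(M) = -½*6 = -3)
N(m, E) = 2*E
c(W) = 2*W
v(k, l) = -18 - 3*l (v(k, l) = 3*(2*(-3) - l) = 3*(-6 - l) = -18 - 3*l)
I(S, L) = 6 + S/2 + 3*L/2 (I(S, L) = 6 + ((S + L) + 2*L)/2 = 6 + ((L + S) + 2*L)/2 = 6 + (S + 3*L)/2 = 6 + (S/2 + 3*L/2) = 6 + S/2 + 3*L/2)
K(O) = -18 - 3*O
K(I(-2, 6))*1622 = (-18 - 3*(6 + (½)*(-2) + (3/2)*6))*1622 = (-18 - 3*(6 - 1 + 9))*1622 = (-18 - 3*14)*1622 = (-18 - 42)*1622 = -60*1622 = -97320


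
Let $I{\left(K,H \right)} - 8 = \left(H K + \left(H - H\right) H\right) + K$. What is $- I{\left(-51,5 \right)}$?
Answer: $298$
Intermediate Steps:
$I{\left(K,H \right)} = 8 + K + H K$ ($I{\left(K,H \right)} = 8 + \left(\left(H K + \left(H - H\right) H\right) + K\right) = 8 + \left(\left(H K + 0 H\right) + K\right) = 8 + \left(\left(H K + 0\right) + K\right) = 8 + \left(H K + K\right) = 8 + \left(K + H K\right) = 8 + K + H K$)
$- I{\left(-51,5 \right)} = - (8 - 51 + 5 \left(-51\right)) = - (8 - 51 - 255) = \left(-1\right) \left(-298\right) = 298$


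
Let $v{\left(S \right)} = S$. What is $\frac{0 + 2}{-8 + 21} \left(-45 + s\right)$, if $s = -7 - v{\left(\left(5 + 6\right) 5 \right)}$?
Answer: $- \frac{214}{13} \approx -16.462$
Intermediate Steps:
$s = -62$ ($s = -7 - \left(5 + 6\right) 5 = -7 - 11 \cdot 5 = -7 - 55 = -62$)
$\frac{0 + 2}{-8 + 21} \left(-45 + s\right) = \frac{0 + 2}{-8 + 21} \left(-45 - 62\right) = \frac{2}{13} \left(-107\right) = - \frac{214}{13}$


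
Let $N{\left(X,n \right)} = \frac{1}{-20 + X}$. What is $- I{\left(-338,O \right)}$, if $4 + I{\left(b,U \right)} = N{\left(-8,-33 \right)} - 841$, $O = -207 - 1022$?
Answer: $\frac{23661}{28} \approx 845.04$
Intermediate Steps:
$O = -1229$ ($O = -207 - 1022 = -1229$)
$I{\left(b,U \right)} = - \frac{23661}{28}$ ($I{\left(b,U \right)} = -4 - \left(841 - \frac{1}{-20 - 8}\right) = -4 - \left(841 - \frac{1}{-28}\right) = -4 - \frac{23549}{28} = - \frac{23661}{28}$)
$- I{\left(-338,O \right)} = \left(-1\right) \left(- \frac{23661}{28}\right) = \frac{23661}{28}$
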